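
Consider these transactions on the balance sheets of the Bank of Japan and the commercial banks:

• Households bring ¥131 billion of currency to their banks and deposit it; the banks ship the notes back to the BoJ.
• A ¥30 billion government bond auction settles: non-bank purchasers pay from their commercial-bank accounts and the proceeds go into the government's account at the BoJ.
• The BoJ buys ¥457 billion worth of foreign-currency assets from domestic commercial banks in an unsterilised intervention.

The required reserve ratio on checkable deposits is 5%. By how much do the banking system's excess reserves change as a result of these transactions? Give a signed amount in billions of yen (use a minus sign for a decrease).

+¥552.95 billion

Currency deposit ¥131 billion: reserves +¥131B, deposits +¥131B.
Government account inflow ¥30 billion: reserves −¥30B, deposits −¥30B.
FX purchase ¥457 billion: reserves +¥457B, deposits 0.
Totals: Δreserves = +¥558B, Δdeposits = +¥101B.
Δrequired reserves = 5% × +¥101B = +¥5.05B.
Δexcess reserves = Δreserves − Δrequired = +¥558B − (+¥5.05B) = +¥552.95 billion.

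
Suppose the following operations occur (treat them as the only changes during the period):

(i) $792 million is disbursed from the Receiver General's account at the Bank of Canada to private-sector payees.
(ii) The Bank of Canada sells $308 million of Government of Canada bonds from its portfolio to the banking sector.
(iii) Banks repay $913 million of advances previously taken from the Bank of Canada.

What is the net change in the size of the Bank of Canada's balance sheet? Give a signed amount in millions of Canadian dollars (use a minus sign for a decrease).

Government spending $792 million: only the composition of liabilities changes → 0.
OMO sale (to banks) $308 million: a Bank of Canada asset is shed → −$308M.
Discount-window repayment $913 million: a Bank of Canada asset is shed → −$913M.
Net: 0 − 308 − 913 = -$1221 million.

-$1221 million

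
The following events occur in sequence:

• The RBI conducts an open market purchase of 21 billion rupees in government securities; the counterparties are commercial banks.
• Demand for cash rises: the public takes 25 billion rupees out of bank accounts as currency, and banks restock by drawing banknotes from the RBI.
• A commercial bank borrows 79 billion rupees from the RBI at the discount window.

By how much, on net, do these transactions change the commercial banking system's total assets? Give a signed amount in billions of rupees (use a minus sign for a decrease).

OMO purchase (from banks) 21 billion rupees: just an asset swap on bank balance sheets → 0.
Currency withdrawal 25 billion rupees: bank balance sheets shrink → −25B.
Discount-window loan 79 billion rupees: bank balance sheets expand → +79B.
Net: 0 − 25 + 79 = +54 billion.

+54 billion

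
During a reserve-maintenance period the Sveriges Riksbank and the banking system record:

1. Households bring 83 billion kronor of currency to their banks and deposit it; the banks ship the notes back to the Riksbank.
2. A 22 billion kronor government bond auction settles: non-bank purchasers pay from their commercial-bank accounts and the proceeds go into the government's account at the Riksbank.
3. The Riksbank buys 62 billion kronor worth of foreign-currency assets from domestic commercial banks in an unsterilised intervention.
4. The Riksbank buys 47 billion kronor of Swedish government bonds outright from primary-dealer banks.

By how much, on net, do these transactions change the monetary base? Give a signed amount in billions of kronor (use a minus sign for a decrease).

Riksbank balance sheet:
  Assets:      Securities +47B, Foreign assets +62B
  Liabilities: Bank reserves +170B, Currency in circulation −83B, Government deposits +22B
Commercial banking system:
  Assets:      Reserves at CB +170B, Securities −47B, Foreign assets −62B
  Liabilities: Checkable deposits +61B
Monetary base = currency + reserves: −83B + (+170B) = +87 billion.

+87 billion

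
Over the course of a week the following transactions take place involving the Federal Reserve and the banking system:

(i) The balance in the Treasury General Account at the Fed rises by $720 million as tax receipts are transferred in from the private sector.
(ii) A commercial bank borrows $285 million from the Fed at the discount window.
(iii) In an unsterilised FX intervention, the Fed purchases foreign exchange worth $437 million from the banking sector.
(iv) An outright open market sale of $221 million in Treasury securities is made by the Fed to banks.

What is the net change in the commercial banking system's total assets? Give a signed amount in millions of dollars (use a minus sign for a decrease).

Government account inflow $720 million: bank balance sheets shrink → −$720M.
Discount-window loan $285 million: bank balance sheets expand → +$285M.
FX purchase $437 million: just an asset swap on bank balance sheets → 0.
OMO sale (to banks) $221 million: just an asset swap on bank balance sheets → 0.
Net: −720 + 285 + 0 + 0 = -$435 million.

-$435 million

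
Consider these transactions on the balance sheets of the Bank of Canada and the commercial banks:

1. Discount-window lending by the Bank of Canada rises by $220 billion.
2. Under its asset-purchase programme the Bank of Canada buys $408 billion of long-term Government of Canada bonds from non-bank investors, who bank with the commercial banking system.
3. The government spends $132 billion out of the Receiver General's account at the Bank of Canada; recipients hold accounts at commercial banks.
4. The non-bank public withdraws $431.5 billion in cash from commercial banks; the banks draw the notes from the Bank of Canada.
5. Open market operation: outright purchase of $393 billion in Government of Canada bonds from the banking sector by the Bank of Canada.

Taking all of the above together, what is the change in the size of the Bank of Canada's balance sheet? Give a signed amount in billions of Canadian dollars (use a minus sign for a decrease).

+$1021 billion

Discount-window loan $220 billion: a Bank of Canada asset is acquired → +$220B.
Asset purchase (from non-banks) $408 billion: a Bank of Canada asset is acquired → +$408B.
Government spending $132 billion: only the composition of liabilities changes → 0.
Currency withdrawal $431.5 billion: only the composition of liabilities changes → 0.
OMO purchase (from banks) $393 billion: a Bank of Canada asset is acquired → +$393B.
Net: 220 + 408 + 0 + 0 + 393 = +$1021 billion.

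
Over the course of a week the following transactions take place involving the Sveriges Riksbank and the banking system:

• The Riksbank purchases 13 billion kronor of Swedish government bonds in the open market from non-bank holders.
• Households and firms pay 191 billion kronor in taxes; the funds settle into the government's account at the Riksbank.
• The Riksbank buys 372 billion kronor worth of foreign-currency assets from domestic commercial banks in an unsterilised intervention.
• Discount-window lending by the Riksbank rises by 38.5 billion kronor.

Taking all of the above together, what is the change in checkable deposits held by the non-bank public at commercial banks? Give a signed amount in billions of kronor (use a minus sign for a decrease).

-178 billion

Riksbank balance sheet:
  Assets:      Securities +13B, Loans to banks +38.5B, Foreign assets +372B
  Liabilities: Bank reserves +232.5B, Government deposits +191B
Commercial banking system:
  Assets:      Reserves at CB +232.5B, Foreign assets −372B
  Liabilities: Checkable deposits −178B, Borrowings from CB +38.5B
So the change in checkable deposits held by the non-bank public at commercial banks is -178 billion.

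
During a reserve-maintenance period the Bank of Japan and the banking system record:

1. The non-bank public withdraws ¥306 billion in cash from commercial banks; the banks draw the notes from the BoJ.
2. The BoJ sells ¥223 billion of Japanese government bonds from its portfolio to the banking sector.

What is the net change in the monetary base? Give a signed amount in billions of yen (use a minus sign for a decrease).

BoJ balance sheet:
  Assets:      Securities −¥223B
  Liabilities: Bank reserves −¥529B, Currency in circulation +¥306B
Commercial banking system:
  Assets:      Reserves at CB −¥529B, Securities +¥223B
  Liabilities: Checkable deposits −¥306B
Monetary base = currency + reserves: +¥306B + (−¥529B) = -¥223 billion.

-¥223 billion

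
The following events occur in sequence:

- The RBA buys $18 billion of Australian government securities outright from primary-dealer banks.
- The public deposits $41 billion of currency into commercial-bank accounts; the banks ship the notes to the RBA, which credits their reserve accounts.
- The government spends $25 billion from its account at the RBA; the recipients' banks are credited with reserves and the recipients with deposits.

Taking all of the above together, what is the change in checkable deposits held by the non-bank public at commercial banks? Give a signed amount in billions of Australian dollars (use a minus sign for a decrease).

OMO purchase (from banks) $18 billion: the counterparty is a bank, so public deposits are unchanged → 0.
Currency deposit $41 billion: non-bank counterparties' bank balances rise → +$41B.
Government spending $25 billion: non-bank counterparties' bank balances rise → +$25B.
Net: 0 + 41 + 25 = +$66 billion.

+$66 billion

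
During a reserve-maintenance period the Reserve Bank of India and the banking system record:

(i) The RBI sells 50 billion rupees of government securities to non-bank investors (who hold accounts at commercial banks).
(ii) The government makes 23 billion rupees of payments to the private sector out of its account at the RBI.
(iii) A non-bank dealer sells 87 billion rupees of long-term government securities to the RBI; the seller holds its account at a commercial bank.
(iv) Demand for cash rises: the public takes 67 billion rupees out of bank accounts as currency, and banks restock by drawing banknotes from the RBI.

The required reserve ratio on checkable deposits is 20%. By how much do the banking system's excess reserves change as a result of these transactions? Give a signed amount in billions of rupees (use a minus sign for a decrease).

-5.6 billion

Asset sale (to non-banks) 50 billion rupees: reserves −50B, deposits −50B.
Government spending 23 billion rupees: reserves +23B, deposits +23B.
Asset purchase (from non-banks) 87 billion rupees: reserves +87B, deposits +87B.
Currency withdrawal 67 billion rupees: reserves −67B, deposits −67B.
Totals: Δreserves = −7B, Δdeposits = −7B.
Δrequired reserves = 20% × −7B = −1.4B.
Δexcess reserves = Δreserves − Δrequired = −7B − (−1.4B) = -5.6 billion.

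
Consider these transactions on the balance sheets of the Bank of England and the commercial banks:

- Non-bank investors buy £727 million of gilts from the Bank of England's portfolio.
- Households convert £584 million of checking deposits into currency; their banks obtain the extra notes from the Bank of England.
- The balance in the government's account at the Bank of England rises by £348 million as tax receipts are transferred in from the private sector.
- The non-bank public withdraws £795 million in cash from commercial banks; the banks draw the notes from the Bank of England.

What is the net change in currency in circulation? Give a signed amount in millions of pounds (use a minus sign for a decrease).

+£1379 million

Bank of England balance sheet:
  Assets:      Securities −£727M
  Liabilities: Bank reserves −£2454M, Currency in circulation +£1379M, Government deposits +£348M
So the change in currency in circulation is +£1379 million.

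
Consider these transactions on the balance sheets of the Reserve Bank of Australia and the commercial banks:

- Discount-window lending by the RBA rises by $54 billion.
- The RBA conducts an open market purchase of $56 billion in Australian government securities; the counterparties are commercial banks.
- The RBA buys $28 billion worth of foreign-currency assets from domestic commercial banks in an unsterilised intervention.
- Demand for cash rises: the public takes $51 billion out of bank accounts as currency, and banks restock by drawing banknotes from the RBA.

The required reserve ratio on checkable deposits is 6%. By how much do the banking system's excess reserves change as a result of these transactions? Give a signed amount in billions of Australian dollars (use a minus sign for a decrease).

Discount-window loan $54 billion: reserves +$54B, deposits 0.
OMO purchase (from banks) $56 billion: reserves +$56B, deposits 0.
FX purchase $28 billion: reserves +$28B, deposits 0.
Currency withdrawal $51 billion: reserves −$51B, deposits −$51B.
Totals: Δreserves = +$87B, Δdeposits = −$51B.
Δrequired reserves = 6% × −$51B = −$3.06B.
Δexcess reserves = Δreserves − Δrequired = +$87B − (−$3.06B) = +$90.06 billion.

+$90.06 billion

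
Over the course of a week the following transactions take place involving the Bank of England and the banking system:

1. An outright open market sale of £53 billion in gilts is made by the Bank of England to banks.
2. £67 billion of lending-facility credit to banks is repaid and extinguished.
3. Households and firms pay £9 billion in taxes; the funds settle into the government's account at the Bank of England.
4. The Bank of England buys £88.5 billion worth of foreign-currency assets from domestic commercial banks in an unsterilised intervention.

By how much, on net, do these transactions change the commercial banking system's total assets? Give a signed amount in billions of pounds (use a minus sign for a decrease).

-£76 billion

OMO sale (to banks) £53 billion: just an asset swap on bank balance sheets → 0.
Discount-window repayment £67 billion: bank balance sheets shrink → −£67B.
Government account inflow £9 billion: bank balance sheets shrink → −£9B.
FX purchase £88.5 billion: just an asset swap on bank balance sheets → 0.
Net: 0 − 67 − 9 + 0 = -£76 billion.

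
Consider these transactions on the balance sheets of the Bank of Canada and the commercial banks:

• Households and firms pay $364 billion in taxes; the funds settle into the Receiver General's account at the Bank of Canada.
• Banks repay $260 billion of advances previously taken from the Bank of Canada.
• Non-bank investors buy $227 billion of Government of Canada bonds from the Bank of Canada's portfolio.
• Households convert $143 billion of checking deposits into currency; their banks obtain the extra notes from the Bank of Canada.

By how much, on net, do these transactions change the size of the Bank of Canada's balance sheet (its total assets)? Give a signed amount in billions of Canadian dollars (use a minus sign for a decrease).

-$487 billion

Government account inflow $364 billion: only the composition of liabilities changes → 0.
Discount-window repayment $260 billion: a Bank of Canada asset is shed → −$260B.
Asset sale (to non-banks) $227 billion: a Bank of Canada asset is shed → −$227B.
Currency withdrawal $143 billion: only the composition of liabilities changes → 0.
Net: 0 − 260 − 227 + 0 = -$487 billion.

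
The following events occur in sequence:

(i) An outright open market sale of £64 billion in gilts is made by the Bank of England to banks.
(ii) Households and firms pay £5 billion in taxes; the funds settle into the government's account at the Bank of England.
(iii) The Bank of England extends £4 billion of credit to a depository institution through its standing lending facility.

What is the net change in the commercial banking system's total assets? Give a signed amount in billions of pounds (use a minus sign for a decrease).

-£1 billion

OMO sale (to banks) £64 billion: just an asset swap on bank balance sheets → 0.
Government account inflow £5 billion: bank balance sheets shrink → −£5B.
Discount-window loan £4 billion: bank balance sheets expand → +£4B.
Net: 0 − 5 + 4 = -£1 billion.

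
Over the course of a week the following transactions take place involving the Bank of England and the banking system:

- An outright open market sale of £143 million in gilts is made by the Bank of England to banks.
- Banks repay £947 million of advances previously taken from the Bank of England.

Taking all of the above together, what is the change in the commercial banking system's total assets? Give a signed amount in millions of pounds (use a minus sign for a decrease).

Bank of England balance sheet:
  Assets:      Securities −£143M, Loans to banks −£947M
  Liabilities: Bank reserves −£1090M
Commercial banking system:
  Assets:      Reserves at CB −£1090M, Securities +£143M
  Liabilities: Borrowings from CB −£947M
Change in total bank assets = -£947 million.

-£947 million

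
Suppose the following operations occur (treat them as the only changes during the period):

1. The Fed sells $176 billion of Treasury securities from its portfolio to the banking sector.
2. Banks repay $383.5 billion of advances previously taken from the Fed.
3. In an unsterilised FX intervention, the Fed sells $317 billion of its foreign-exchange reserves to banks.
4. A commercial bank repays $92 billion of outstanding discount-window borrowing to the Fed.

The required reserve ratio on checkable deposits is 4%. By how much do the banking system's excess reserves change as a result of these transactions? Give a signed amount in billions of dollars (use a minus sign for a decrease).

-$968.5 billion

OMO sale (to banks) $176 billion: reserves −$176B, deposits 0.
Discount-window repayment $383.5 billion: reserves −$383.5B, deposits 0.
FX sale $317 billion: reserves −$317B, deposits 0.
Discount-window repayment $92 billion: reserves −$92B, deposits 0.
Totals: Δreserves = −$968.5B, Δdeposits = 0.
Δrequired reserves = 4% × 0 = 0.
Δexcess reserves = Δreserves − Δrequired = −$968.5B − (0) = -$968.5 billion.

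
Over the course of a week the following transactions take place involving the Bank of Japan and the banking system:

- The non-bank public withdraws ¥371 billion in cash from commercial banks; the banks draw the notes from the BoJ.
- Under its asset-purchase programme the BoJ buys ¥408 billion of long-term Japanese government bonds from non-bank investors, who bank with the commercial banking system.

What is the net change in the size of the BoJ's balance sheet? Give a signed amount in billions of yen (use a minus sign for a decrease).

+¥408 billion

BoJ balance sheet:
  Assets:      Securities +¥408B
  Liabilities: Bank reserves +¥37B, Currency in circulation +¥371B
Commercial banking system:
  Assets:      Reserves at CB +¥37B
  Liabilities: Checkable deposits +¥37B
Change in total BoJ assets = +¥408 billion.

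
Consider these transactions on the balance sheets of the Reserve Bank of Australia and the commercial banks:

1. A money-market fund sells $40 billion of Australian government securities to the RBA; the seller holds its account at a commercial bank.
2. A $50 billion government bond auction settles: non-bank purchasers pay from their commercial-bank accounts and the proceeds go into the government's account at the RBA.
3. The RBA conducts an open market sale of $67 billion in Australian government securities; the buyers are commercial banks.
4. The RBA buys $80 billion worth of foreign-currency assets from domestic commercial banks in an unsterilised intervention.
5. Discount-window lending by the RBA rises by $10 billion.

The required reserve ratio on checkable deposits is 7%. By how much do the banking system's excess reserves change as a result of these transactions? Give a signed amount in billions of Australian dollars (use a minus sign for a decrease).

Asset purchase (from non-banks) $40 billion: reserves +$40B, deposits +$40B.
Government account inflow $50 billion: reserves −$50B, deposits −$50B.
OMO sale (to banks) $67 billion: reserves −$67B, deposits 0.
FX purchase $80 billion: reserves +$80B, deposits 0.
Discount-window loan $10 billion: reserves +$10B, deposits 0.
Totals: Δreserves = +$13B, Δdeposits = −$10B.
Δrequired reserves = 7% × −$10B = −$0.7B.
Δexcess reserves = Δreserves − Δrequired = +$13B − (−$0.7B) = +$13.7 billion.

+$13.7 billion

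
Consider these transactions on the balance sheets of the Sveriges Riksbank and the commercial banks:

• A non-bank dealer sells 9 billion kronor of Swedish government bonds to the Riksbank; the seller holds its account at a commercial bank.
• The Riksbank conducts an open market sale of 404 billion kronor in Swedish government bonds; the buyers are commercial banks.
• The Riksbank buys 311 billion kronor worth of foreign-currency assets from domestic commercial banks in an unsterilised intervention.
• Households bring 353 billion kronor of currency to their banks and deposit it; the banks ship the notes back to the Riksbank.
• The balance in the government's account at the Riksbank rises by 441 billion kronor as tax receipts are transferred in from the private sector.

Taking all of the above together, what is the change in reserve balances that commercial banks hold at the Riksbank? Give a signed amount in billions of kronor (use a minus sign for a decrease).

-172 billion

Asset purchase (from non-banks) 9 billion kronor: the Riksbank pays by crediting reserve accounts → +9B.
OMO sale (to banks) 404 billion kronor: the buying banks pay out of their reserve balances → −404B.
FX purchase 311 billion kronor: the Riksbank pays by crediting reserve accounts → +311B.
Currency deposit 353 billion kronor: returned notes are swapped for reserve credit → +353B.
Government account inflow 441 billion kronor: funds move from bank reserves into the government account → −441B.
Net: 9 − 404 + 311 + 353 − 441 = -172 billion.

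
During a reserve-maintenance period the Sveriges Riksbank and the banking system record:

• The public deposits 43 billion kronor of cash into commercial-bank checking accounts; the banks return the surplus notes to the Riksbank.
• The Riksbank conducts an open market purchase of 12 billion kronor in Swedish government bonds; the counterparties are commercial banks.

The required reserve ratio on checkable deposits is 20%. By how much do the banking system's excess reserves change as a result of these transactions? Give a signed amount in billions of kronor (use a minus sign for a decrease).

+46.4 billion

Currency deposit 43 billion kronor: reserves +43B, deposits +43B.
OMO purchase (from banks) 12 billion kronor: reserves +12B, deposits 0.
Totals: Δreserves = +55B, Δdeposits = +43B.
Δrequired reserves = 20% × +43B = +8.6B.
Δexcess reserves = Δreserves − Δrequired = +55B − (+8.6B) = +46.4 billion.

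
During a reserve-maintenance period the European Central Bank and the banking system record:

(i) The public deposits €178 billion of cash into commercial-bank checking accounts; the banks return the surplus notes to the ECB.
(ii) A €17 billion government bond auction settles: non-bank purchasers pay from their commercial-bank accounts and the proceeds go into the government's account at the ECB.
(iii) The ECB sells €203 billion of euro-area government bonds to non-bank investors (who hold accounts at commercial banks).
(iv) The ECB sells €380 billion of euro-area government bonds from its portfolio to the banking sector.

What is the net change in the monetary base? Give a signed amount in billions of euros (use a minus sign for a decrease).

-€600 billion

ECB balance sheet:
  Assets:      Securities −€583B
  Liabilities: Bank reserves −€422B, Currency in circulation −€178B, Government deposits +€17B
Commercial banking system:
  Assets:      Reserves at CB −€422B, Securities +€380B
  Liabilities: Checkable deposits −€42B
Monetary base = currency + reserves: −€178B + (−€422B) = -€600 billion.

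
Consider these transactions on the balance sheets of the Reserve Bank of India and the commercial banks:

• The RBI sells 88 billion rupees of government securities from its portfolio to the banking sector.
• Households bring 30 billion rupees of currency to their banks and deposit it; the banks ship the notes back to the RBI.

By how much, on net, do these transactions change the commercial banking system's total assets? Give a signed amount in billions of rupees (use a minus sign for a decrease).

OMO sale (to banks) 88 billion rupees: just an asset swap on bank balance sheets → 0.
Currency deposit 30 billion rupees: bank balance sheets expand → +30B.
Net: 0 + 30 = +30 billion.

+30 billion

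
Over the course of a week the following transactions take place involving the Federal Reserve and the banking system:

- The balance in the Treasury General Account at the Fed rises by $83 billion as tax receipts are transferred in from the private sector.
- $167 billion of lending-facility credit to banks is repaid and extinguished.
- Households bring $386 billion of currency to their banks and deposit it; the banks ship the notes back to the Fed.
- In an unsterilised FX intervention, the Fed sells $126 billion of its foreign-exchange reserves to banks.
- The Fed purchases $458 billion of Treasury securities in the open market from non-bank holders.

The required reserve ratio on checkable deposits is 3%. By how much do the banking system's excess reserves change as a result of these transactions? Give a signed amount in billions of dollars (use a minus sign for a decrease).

Government account inflow $83 billion: reserves −$83B, deposits −$83B.
Discount-window repayment $167 billion: reserves −$167B, deposits 0.
Currency deposit $386 billion: reserves +$386B, deposits +$386B.
FX sale $126 billion: reserves −$126B, deposits 0.
Asset purchase (from non-banks) $458 billion: reserves +$458B, deposits +$458B.
Totals: Δreserves = +$468B, Δdeposits = +$761B.
Δrequired reserves = 3% × +$761B = +$22.83B.
Δexcess reserves = Δreserves − Δrequired = +$468B − (+$22.83B) = +$445.17 billion.

+$445.17 billion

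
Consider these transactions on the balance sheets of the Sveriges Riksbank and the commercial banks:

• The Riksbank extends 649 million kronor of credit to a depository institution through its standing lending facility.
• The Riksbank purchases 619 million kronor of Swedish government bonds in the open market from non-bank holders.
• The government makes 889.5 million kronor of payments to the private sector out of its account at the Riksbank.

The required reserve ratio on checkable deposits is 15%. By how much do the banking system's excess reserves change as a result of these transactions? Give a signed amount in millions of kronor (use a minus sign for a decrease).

Discount-window loan 649 million kronor: reserves +649M, deposits 0.
Asset purchase (from non-banks) 619 million kronor: reserves +619M, deposits +619M.
Government spending 889.5 million kronor: reserves +889.5M, deposits +889.5M.
Totals: Δreserves = +2157.5M, Δdeposits = +1508.5M.
Δrequired reserves = 15% × +1508.5M = +226.275M.
Δexcess reserves = Δreserves − Δrequired = +2157.5M − (+226.275M) = +1931.225 million.

+1931.225 million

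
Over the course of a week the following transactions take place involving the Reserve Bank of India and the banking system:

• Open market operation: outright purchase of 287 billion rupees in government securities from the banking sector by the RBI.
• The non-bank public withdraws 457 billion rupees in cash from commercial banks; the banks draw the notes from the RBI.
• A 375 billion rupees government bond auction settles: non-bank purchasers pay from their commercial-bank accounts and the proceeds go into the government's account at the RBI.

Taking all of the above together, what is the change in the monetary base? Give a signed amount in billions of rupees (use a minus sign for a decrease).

OMO purchase (from banks) 287 billion rupees: RBI balance sheet expands → +287B.
Currency withdrawal 457 billion rupees: just a shift between currency and reserves — both are base money → 0.
Government account inflow 375 billion rupees: reserves shift to a non-base liability → −375B.
Net: 287 + 0 − 375 = -88 billion.

-88 billion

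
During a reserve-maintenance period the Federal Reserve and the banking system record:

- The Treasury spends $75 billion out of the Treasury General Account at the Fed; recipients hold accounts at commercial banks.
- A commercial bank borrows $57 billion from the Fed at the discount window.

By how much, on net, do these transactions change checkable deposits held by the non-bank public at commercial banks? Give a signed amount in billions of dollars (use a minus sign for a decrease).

Government spending $75 billion: non-bank counterparties' bank balances rise → +$75B.
Discount-window loan $57 billion: the counterparty is a bank, so public deposits are unchanged → 0.
Net: 75 + 0 = +$75 billion.

+$75 billion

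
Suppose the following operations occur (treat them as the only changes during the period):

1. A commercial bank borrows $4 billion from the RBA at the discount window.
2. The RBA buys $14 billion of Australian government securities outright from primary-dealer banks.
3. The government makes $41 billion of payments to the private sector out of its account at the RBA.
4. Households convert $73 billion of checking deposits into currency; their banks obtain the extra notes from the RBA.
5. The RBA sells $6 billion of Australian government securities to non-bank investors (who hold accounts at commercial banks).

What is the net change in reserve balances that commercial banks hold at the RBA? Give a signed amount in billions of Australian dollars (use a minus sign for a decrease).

Discount-window loan $4 billion: the loan is credited to the bank's reserve account → +$4B.
OMO purchase (from banks) $14 billion: the RBA pays by crediting reserve accounts → +$14B.
Government spending $41 billion: government payments flow into bank reserve accounts → +$41B.
Currency withdrawal $73 billion: banks swap reserves for currency → −$73B.
Asset sale (to non-banks) $6 billion: the non-bank buyers' banks settle from reserves → −$6B.
Net: 4 + 14 + 41 − 73 − 6 = -$20 billion.

-$20 billion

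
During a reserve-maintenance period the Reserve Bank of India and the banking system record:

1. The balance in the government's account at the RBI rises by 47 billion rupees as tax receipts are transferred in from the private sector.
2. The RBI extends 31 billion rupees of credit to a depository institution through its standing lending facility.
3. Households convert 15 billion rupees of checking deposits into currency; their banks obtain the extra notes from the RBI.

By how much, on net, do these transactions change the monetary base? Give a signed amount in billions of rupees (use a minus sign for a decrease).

-16 billion

Government account inflow 47 billion rupees: reserves shift to a non-base liability → −47B.
Discount-window loan 31 billion rupees: RBI balance sheet expands → +31B.
Currency withdrawal 15 billion rupees: just a shift between currency and reserves — both are base money → 0.
Net: −47 + 31 + 0 = -16 billion.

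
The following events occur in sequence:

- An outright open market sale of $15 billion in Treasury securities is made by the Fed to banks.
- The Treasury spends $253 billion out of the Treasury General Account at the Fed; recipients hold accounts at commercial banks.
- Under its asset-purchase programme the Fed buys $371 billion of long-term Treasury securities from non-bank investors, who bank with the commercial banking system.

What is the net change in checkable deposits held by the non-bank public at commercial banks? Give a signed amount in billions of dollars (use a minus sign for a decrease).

OMO sale (to banks) $15 billion: the counterparty is a bank, so public deposits are unchanged → 0.
Government spending $253 billion: non-bank counterparties' bank balances rise → +$253B.
Asset purchase (from non-banks) $371 billion: non-bank counterparties' bank balances rise → +$371B.
Net: 0 + 253 + 371 = +$624 billion.

+$624 billion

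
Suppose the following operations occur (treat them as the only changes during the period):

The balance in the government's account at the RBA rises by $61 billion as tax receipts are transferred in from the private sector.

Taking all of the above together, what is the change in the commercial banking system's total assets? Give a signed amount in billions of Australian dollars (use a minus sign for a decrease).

-$61 billion

Government account inflow $61 billion: bank balance sheets shrink → −$61B.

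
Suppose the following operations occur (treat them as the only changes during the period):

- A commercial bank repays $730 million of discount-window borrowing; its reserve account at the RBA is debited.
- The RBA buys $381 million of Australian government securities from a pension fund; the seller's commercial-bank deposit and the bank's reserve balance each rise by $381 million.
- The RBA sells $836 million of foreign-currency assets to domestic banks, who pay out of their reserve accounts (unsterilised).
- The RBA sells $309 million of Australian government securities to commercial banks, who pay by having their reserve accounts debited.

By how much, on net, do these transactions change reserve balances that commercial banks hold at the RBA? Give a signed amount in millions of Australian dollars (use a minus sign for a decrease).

-$1494 million

Discount-window repayment $730 million: repayment is debited from reserves → −$730M.
Asset purchase (from non-banks) $381 million: the RBA pays by crediting reserve accounts → +$381M.
FX sale $836 million: the buying banks pay out of their reserve balances → −$836M.
OMO sale (to banks) $309 million: the buying banks pay out of their reserve balances → −$309M.
Net: −730 + 381 − 836 − 309 = -$1494 million.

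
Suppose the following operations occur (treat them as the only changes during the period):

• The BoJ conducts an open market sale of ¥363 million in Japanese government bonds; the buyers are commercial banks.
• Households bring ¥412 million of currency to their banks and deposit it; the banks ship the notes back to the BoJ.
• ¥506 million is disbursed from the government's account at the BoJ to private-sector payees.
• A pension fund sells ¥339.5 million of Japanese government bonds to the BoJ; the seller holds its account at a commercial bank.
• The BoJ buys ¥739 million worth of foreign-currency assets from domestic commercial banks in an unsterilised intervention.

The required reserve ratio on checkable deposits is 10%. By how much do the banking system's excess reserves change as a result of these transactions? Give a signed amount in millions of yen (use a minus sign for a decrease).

+¥1507.75 million

OMO sale (to banks) ¥363 million: reserves −¥363M, deposits 0.
Currency deposit ¥412 million: reserves +¥412M, deposits +¥412M.
Government spending ¥506 million: reserves +¥506M, deposits +¥506M.
Asset purchase (from non-banks) ¥339.5 million: reserves +¥339.5M, deposits +¥339.5M.
FX purchase ¥739 million: reserves +¥739M, deposits 0.
Totals: Δreserves = +¥1633.5M, Δdeposits = +¥1257.5M.
Δrequired reserves = 10% × +¥1257.5M = +¥125.75M.
Δexcess reserves = Δreserves − Δrequired = +¥1633.5M − (+¥125.75M) = +¥1507.75 million.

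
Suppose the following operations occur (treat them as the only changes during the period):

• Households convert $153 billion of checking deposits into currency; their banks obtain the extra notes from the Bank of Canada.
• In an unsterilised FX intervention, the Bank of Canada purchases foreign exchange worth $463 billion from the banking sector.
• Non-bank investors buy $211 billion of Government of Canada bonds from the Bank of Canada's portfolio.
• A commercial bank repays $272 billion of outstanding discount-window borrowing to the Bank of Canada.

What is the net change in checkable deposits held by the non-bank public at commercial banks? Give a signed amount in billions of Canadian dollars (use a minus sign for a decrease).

-$364 billion

Bank of Canada balance sheet:
  Assets:      Securities −$211B, Loans to banks −$272B, Foreign assets +$463B
  Liabilities: Bank reserves −$173B, Currency in circulation +$153B
Commercial banking system:
  Assets:      Reserves at CB −$173B, Foreign assets −$463B
  Liabilities: Checkable deposits −$364B, Borrowings from CB −$272B
So the change in checkable deposits held by the non-bank public at commercial banks is -$364 billion.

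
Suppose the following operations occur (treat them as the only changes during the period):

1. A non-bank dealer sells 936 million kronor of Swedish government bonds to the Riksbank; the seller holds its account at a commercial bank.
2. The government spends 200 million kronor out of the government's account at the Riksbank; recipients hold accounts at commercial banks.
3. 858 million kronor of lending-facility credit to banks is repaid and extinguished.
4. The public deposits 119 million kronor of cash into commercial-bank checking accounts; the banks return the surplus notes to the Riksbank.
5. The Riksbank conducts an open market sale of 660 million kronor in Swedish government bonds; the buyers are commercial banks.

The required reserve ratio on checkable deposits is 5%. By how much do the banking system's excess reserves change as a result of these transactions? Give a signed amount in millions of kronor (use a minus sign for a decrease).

-325.75 million

Asset purchase (from non-banks) 936 million kronor: reserves +936M, deposits +936M.
Government spending 200 million kronor: reserves +200M, deposits +200M.
Discount-window repayment 858 million kronor: reserves −858M, deposits 0.
Currency deposit 119 million kronor: reserves +119M, deposits +119M.
OMO sale (to banks) 660 million kronor: reserves −660M, deposits 0.
Totals: Δreserves = −263M, Δdeposits = +1255M.
Δrequired reserves = 5% × +1255M = +62.75M.
Δexcess reserves = Δreserves − Δrequired = −263M − (+62.75M) = -325.75 million.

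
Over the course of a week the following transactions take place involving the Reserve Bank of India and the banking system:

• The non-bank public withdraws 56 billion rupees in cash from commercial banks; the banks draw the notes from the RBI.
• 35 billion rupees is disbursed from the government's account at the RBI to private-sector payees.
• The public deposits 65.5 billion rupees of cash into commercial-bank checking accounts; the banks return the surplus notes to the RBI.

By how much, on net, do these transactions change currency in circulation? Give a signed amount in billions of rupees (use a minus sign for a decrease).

RBI balance sheet:
  Assets:      no change
  Liabilities: Bank reserves +44.5B, Currency in circulation −9.5B, Government deposits −35B
So the change in currency in circulation is -9.5 billion.

-9.5 billion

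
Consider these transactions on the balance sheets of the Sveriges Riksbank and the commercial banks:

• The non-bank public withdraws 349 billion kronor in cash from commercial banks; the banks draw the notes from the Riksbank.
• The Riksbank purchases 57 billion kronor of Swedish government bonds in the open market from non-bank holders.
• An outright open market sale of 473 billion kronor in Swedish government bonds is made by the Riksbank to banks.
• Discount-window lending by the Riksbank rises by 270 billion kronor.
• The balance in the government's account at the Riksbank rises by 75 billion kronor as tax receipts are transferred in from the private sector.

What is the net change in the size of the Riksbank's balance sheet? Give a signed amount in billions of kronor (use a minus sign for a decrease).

Riksbank balance sheet:
  Assets:      Securities −416B, Loans to banks +270B
  Liabilities: Bank reserves −570B, Currency in circulation +349B, Government deposits +75B
Change in total Riksbank assets = -146 billion.

-146 billion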